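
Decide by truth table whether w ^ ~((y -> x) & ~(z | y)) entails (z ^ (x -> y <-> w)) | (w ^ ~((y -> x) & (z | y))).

x | y | z | w || φ | ψ
1 | 1 | 1 | 1 || 0 | 1
1 | 1 | 1 | 0 || 1 | 1
1 | 1 | 0 | 1 || 0 | 1
1 | 1 | 0 | 0 || 1 | 0
1 | 0 | 1 | 1 || 0 | 1
1 | 0 | 1 | 0 || 1 | 0
1 | 0 | 0 | 1 || 1 | 0
1 | 0 | 0 | 0 || 0 | 1
0 | 1 | 1 | 1 || 0 | 0
0 | 1 | 1 | 0 || 1 | 1
0 | 1 | 0 | 1 || 0 | 1
0 | 1 | 0 | 0 || 1 | 1
0 | 0 | 1 | 1 || 0 | 1
0 | 0 | 1 | 0 || 1 | 1
0 | 0 | 0 | 1 || 1 | 1
0 | 0 | 0 | 0 || 0 | 1
At x=1, y=1, z=0, w=0 we have φ true but ψ false, so φ does not entail ψ.

no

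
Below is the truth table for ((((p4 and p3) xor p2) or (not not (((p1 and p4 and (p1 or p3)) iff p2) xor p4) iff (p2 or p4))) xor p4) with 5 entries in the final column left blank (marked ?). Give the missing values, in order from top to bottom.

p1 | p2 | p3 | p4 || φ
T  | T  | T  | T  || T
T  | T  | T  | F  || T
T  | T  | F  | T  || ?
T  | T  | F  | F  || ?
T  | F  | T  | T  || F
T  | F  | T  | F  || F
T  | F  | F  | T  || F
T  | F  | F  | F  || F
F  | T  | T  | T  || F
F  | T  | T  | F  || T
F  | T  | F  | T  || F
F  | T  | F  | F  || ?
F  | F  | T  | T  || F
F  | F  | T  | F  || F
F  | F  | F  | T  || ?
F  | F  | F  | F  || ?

F, T, T, T, F

Row p1=T, p2=T, p3=F, p4=T: (((p4 and p3) xor p2) or (not not (((p1 and p4 and (p1 or p3)) iff p2) xor p4) iff (p2 or p4))) = T, so the formula = F.
Row p1=T, p2=T, p3=F, p4=F: (((p4 and p3) xor p2) or (not not (((p1 and p4 and (p1 or p3)) iff p2) xor p4) iff (p2 or p4))) = T, so the formula = T.
Row p1=F, p2=T, p3=F, p4=F: (((p4 and p3) xor p2) or (not not (((p1 and p4 and (p1 or p3)) iff p2) xor p4) iff (p2 or p4))) = T, so the formula = T.
Row p1=F, p2=F, p3=F, p4=T: (((p4 and p3) xor p2) or (not not (((p1 and p4 and (p1 or p3)) iff p2) xor p4) iff (p2 or p4))) = F, so the formula = T.
Row p1=F, p2=F, p3=F, p4=F: (((p4 and p3) xor p2) or (not not (((p1 and p4 and (p1 or p3)) iff p2) xor p4) iff (p2 or p4))) = F, so the formula = F.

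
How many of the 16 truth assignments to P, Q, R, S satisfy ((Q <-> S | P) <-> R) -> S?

P  Q  R  S     (S | P)  (Q <-> (S | P))  ((Q <-> (S | P)) <-> R)  (((Q <-> (S | P)) <-> R) -> S)
F  F  F  F        F            T                    F                           T               
F  F  F  T        T            F                    T                           T               
F  F  T  F        F            T                    T                           F               
F  F  T  T        T            F                    F                           T               
F  T  F  F        F            F                    T                           F               
F  T  F  T        T            T                    F                           T               
F  T  T  F        F            F                    F                           T               
F  T  T  T        T            T                    T                           T               
T  F  F  F        T            F                    T                           F               
T  F  F  T        T            F                    T                           T               
T  F  T  F        T            F                    F                           T               
T  F  T  T        T            F                    F                           T               
T  T  F  F        T            T                    F                           T               
T  T  F  T        T            T                    F                           T               
T  T  T  F        T            T                    T                           F               
T  T  T  T        T            T                    T                           T               
The formula is true on 12 of the 16 rows.

12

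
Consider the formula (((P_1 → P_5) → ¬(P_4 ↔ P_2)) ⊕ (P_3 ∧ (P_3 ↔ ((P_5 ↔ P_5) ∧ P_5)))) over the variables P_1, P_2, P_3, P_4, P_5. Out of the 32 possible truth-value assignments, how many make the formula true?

20

 P_1    P_2    P_3    P_4    P_5   |    φ  
 True   True   True   True   True  |   True
 True   True   True   True  False  |   True
 True   True   True  False   True  |  False
 True   True   True  False  False  |   True
 True   True  False   True   True  |  False
 True   True  False   True  False  |   True
 True   True  False  False   True  |   True
 True   True  False  False  False  |   True
 True  False   True   True   True  |  False
 True  False   True   True  False  |   True
 True  False   True  False   True  |   True
 True  False   True  False  False  |   True
 True  False  False   True   True  |   True
 True  False  False   True  False  |   True
 True  False  False  False   True  |  False
 True  False  False  False  False  |   True
False   True   True   True   True  |   True
False   True   True   True  False  |  False
False   True   True  False   True  |  False
False   True   True  False  False  |   True
False   True  False   True   True  |  False
False   True  False   True  False  |  False
False   True  False  False   True  |   True
False   True  False  False  False  |   True
False  False   True   True   True  |  False
False  False   True   True  False  |   True
False  False   True  False   True  |   True
False  False   True  False  False  |  False
False  False  False   True   True  |   True
False  False  False   True  False  |   True
False  False  False  False   True  |  False
False  False  False  False  False  |  False
The formula is true on 20 of the 32 rows.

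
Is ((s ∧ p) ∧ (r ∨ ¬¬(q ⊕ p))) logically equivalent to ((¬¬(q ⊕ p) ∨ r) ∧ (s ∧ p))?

p | q | r | s || φ | ψ
T | T | T | T || T | T
T | T | T | F || F | F
T | T | F | T || F | F
T | T | F | F || F | F
T | F | T | T || T | T
T | F | T | F || F | F
T | F | F | T || T | T
T | F | F | F || F | F
F | T | T | T || F | F
F | T | T | F || F | F
F | T | F | T || F | F
F | T | F | F || F | F
F | F | T | T || F | F
F | F | T | F || F | F
F | F | F | T || F | F
F | F | F | F || F | F
The columns for φ and ψ agree on every row, so they are logically equivalent.

equivalent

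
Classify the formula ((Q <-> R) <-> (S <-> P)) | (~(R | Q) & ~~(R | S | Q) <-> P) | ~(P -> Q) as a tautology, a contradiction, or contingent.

P  Q  R  S     (Q <-> R)  (S <-> P)  ((Q <-> R) <-> (S <-> P))  (R | Q)  ~(R | Q)  (R | S | Q)  ~(R | S | Q)  ~~(R | S | Q)  (~(R | Q) & ~~(R | S | Q))  (P -> Q)  ~(P -> Q)  φ
1  1  1  1         1          1                  1                 1        0           1            0              1                    0                  1          0      1
1  1  1  0         1          0                  0                 1        0           1            0              1                    0                  1          0      0
1  1  0  1         0          1                  0                 1        0           1            0              1                    0                  1          0      0
1  1  0  0         0          0                  1                 1        0           1            0              1                    0                  1          0      1
1  0  1  1         0          1                  0                 1        0           1            0              1                    0                  0          1      1
1  0  1  0         0          0                  1                 1        0           1            0              1                    0                  0          1      1
1  0  0  1         1          1                  1                 0        1           1            0              1                    1                  0          1      1
1  0  0  0         1          0                  0                 0        1           0            1              0                    0                  0          1      1
0  1  1  1         1          0                  0                 1        0           1            0              1                    0                  1          0      1
0  1  1  0         1          1                  1                 1        0           1            0              1                    0                  1          0      1
0  1  0  1         0          0                  1                 1        0           1            0              1                    0                  1          0      1
0  1  0  0         0          1                  0                 1        0           1            0              1                    0                  1          0      1
0  0  1  1         0          0                  1                 1        0           1            0              1                    0                  1          0      1
0  0  1  0         0          1                  0                 1        0           1            0              1                    0                  1          0      1
0  0  0  1         1          0                  0                 0        1           1            0              1                    1                  1          0      0
0  0  0  0         1          1                  1                 0        1           0            1              0                    0                  1          0      1
13 of 16 rows are 1, so the formula is contingent.

contingent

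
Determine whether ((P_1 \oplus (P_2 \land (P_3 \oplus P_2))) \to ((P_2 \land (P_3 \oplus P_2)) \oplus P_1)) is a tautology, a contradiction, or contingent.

tautology

P_1 | P_2 | P_3 | (P_3 \oplus P_2) | (P_2 \land (P_3 \oplus P_2)) | φ
--- | --- | --- | ---------------- | ---------------------------- | -
 T  |  T  |  T  |        F         |              F               | T
 T  |  T  |  F  |        T         |              T               | T
 T  |  F  |  T  |        T         |              F               | T
 T  |  F  |  F  |        F         |              F               | T
 F  |  T  |  T  |        F         |              F               | T
 F  |  T  |  F  |        T         |              T               | T
 F  |  F  |  T  |        T         |              F               | T
 F  |  F  |  F  |        F         |              F               | T
Every row is T, so the formula is a tautology.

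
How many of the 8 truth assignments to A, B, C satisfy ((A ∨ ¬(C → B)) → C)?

A | B | C | (C → B) | ¬(C → B) | (A ∨ ¬(C → B)) | ((A ∨ ¬(C → B)) → C)
- | - | - | ------- | -------- | -------------- | --------------------
F | F | F |    T    |    F     |       F        |          T          
F | F | T |    F    |    T     |       T        |          T          
F | T | F |    T    |    F     |       F        |          T          
F | T | T |    T    |    F     |       F        |          T          
T | F | F |    T    |    F     |       T        |          F          
T | F | T |    F    |    T     |       T        |          T          
T | T | F |    T    |    F     |       T        |          F          
T | T | T |    T    |    F     |       T        |          T          
The formula is true on 6 of the 8 rows.

6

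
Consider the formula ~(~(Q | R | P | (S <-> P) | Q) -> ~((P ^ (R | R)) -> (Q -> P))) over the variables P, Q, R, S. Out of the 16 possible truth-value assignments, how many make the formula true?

1

  P      Q      R      S       (Q | R | P)  (S <-> P)  (R | R)  (P ^ (R | R))  (Q -> P)  ((P ^ (R | R)) -> (Q -> P))  ~((P ^ (R | R)) -> (Q -> P))    φ  
 True   True   True   True         True        True      True       False        True                True                        False              False
 True   True   True  False         True       False      True       False        True                True                        False              False
 True   True  False   True         True        True     False        True        True                True                        False              False
 True   True  False  False         True       False     False        True        True                True                        False              False
 True  False   True   True         True        True      True       False        True                True                        False              False
 True  False   True  False         True       False      True       False        True                True                        False              False
 True  False  False   True         True        True     False        True        True                True                        False              False
 True  False  False  False         True       False     False        True        True                True                        False              False
False   True   True   True         True       False      True        True       False               False                         True              False
False   True   True  False         True        True      True        True       False               False                         True              False
False   True  False   True         True       False     False       False       False                True                        False              False
False   True  False  False         True        True     False       False       False                True                        False              False
False  False   True   True         True       False      True        True        True                True                        False              False
False  False   True  False         True        True      True        True        True                True                        False              False
False  False  False   True        False       False     False       False        True                True                        False               True
False  False  False  False        False        True     False       False        True                True                        False              False
The formula is true on 1 of the 16 rows.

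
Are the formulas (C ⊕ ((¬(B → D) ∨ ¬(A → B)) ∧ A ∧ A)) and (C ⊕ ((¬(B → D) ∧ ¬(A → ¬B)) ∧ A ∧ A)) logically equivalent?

A | B | C | D || φ | ψ
1 | 1 | 1 | 1 || 1 | 1
1 | 1 | 1 | 0 || 0 | 0
1 | 1 | 0 | 1 || 0 | 0
1 | 1 | 0 | 0 || 1 | 1
1 | 0 | 1 | 1 || 0 | 1
1 | 0 | 1 | 0 || 0 | 1
1 | 0 | 0 | 1 || 1 | 0
1 | 0 | 0 | 0 || 1 | 0
0 | 1 | 1 | 1 || 1 | 1
0 | 1 | 1 | 0 || 1 | 1
0 | 1 | 0 | 1 || 0 | 0
0 | 1 | 0 | 0 || 0 | 0
0 | 0 | 1 | 1 || 1 | 1
0 | 0 | 1 | 0 || 1 | 1
0 | 0 | 0 | 1 || 0 | 0
0 | 0 | 0 | 0 || 0 | 0
The columns differ at A=1, B=0, C=1, D=1 (φ=0, ψ=1), so they are not equivalent.

not equivalent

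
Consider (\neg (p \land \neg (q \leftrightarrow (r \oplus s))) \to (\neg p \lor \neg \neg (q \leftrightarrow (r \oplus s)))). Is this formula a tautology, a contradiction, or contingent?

tautology

  p   |   q   |   r   |   s   | (r \oplus s) | \neg p |   φ  
----- | ----- | ----- | ----- | ------------ | ------ | -----
False | False | False | False |    False     |  True  |  True
False | False | False |  True |     True     |  True  |  True
False | False |  True | False |     True     |  True  |  True
False | False |  True |  True |    False     |  True  |  True
False |  True | False | False |    False     |  True  |  True
False |  True | False |  True |     True     |  True  |  True
False |  True |  True | False |     True     |  True  |  True
False |  True |  True |  True |    False     |  True  |  True
 True | False | False | False |    False     | False  |  True
 True | False | False |  True |     True     | False  |  True
 True | False |  True | False |     True     | False  |  True
 True | False |  True |  True |    False     | False  |  True
 True |  True | False | False |    False     | False  |  True
 True |  True | False |  True |     True     | False  |  True
 True |  True |  True | False |     True     | False  |  True
 True |  True |  True |  True |    False     | False  |  True
Every row is True, so the formula is a tautology.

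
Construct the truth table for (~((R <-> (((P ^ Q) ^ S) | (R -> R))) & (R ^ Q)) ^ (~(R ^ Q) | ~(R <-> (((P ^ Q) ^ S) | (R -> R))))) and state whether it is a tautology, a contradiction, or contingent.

P | Q | R | S | φ
- | - | - | - | -
1 | 1 | 1 | 1 | 0
1 | 1 | 1 | 0 | 0
1 | 1 | 0 | 1 | 0
1 | 1 | 0 | 0 | 0
1 | 0 | 1 | 1 | 0
1 | 0 | 1 | 0 | 0
1 | 0 | 0 | 1 | 0
1 | 0 | 0 | 0 | 0
0 | 1 | 1 | 1 | 0
0 | 1 | 1 | 0 | 0
0 | 1 | 0 | 1 | 0
0 | 1 | 0 | 0 | 0
0 | 0 | 1 | 1 | 0
0 | 0 | 1 | 0 | 0
0 | 0 | 0 | 1 | 0
0 | 0 | 0 | 0 | 0
Every row is 0, so the formula is a contradiction.

contradiction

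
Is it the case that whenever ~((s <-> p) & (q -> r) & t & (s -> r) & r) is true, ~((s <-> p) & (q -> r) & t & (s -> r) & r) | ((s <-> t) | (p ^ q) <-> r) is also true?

  p   |   q   |   r   |   s   |   t   ||   φ   |   ψ  
False | False | False | False | False ||  True |  True
False | False | False | False |  True ||  True |  True
False | False | False |  True | False ||  True |  True
False | False | False |  True |  True ||  True |  True
False | False |  True | False | False ||  True |  True
False | False |  True | False |  True || False | False
False | False |  True |  True | False ||  True |  True
False | False |  True |  True |  True ||  True |  True
False |  True | False | False | False ||  True |  True
False |  True | False | False |  True ||  True |  True
False |  True | False |  True | False ||  True |  True
False |  True | False |  True |  True ||  True |  True
False |  True |  True | False | False ||  True |  True
False |  True |  True | False |  True || False |  True
False |  True |  True |  True | False ||  True |  True
False |  True |  True |  True |  True ||  True |  True
 True | False | False | False | False ||  True |  True
 True | False | False | False |  True ||  True |  True
 True | False | False |  True | False ||  True |  True
 True | False | False |  True |  True ||  True |  True
 True | False |  True | False | False ||  True |  True
 True | False |  True | False |  True ||  True |  True
 True | False |  True |  True | False ||  True |  True
 True | False |  True |  True |  True || False |  True
 True |  True | False | False | False ||  True |  True
 True |  True | False | False |  True ||  True |  True
 True |  True | False |  True | False ||  True |  True
 True |  True | False |  True |  True ||  True |  True
 True |  True |  True | False | False ||  True |  True
 True |  True |  True | False |  True ||  True |  True
 True |  True |  True |  True | False ||  True |  True
 True |  True |  True |  True |  True || False |  True
In every row where φ is true, ψ is also true, so φ ⊨ ψ.

yes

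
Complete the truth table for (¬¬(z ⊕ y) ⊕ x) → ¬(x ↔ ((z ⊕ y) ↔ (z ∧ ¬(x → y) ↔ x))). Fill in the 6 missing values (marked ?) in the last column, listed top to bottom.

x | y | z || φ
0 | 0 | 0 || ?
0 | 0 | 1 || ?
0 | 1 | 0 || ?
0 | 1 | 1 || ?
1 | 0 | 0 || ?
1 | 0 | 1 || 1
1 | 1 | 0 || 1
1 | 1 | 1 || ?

Row x=0, y=0, z=0: (¬¬(z ⊕ y) ⊕ x) = 0, ¬(x ↔ ((z ⊕ y) ↔ (z ∧ ¬(x → y) ↔ x))) = 0, so the formula = 1.
Row x=0, y=0, z=1: (¬¬(z ⊕ y) ⊕ x) = 1, ¬(x ↔ ((z ⊕ y) ↔ (z ∧ ¬(x → y) ↔ x))) = 1, so the formula = 1.
Row x=0, y=1, z=0: (¬¬(z ⊕ y) ⊕ x) = 1, ¬(x ↔ ((z ⊕ y) ↔ (z ∧ ¬(x → y) ↔ x))) = 1, so the formula = 1.
Row x=0, y=1, z=1: (¬¬(z ⊕ y) ⊕ x) = 0, ¬(x ↔ ((z ⊕ y) ↔ (z ∧ ¬(x → y) ↔ x))) = 0, so the formula = 1.
Row x=1, y=0, z=0: (¬¬(z ⊕ y) ⊕ x) = 1, ¬(x ↔ ((z ⊕ y) ↔ (z ∧ ¬(x → y) ↔ x))) = 0, so the formula = 0.
Row x=1, y=1, z=1: (¬¬(z ⊕ y) ⊕ x) = 1, ¬(x ↔ ((z ⊕ y) ↔ (z ∧ ¬(x → y) ↔ x))) = 0, so the formula = 0.

1, 1, 1, 1, 0, 0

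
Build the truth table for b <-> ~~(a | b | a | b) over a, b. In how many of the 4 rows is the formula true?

3

a  b     (a | b)  (a | b | (a | b))  ~(a | b | (a | b))  ~~(a | b | (a | b))  (b <-> ~~(a | b | (a | b)))
F  F        F             F                  T                    F                        T             
F  T        T             T                  F                    T                        T             
T  F        T             T                  F                    T                        F             
T  T        T             T                  F                    T                        T             
The formula is true on 3 of the 4 rows.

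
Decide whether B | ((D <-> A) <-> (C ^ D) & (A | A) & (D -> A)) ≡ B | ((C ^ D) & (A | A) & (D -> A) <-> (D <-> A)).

equivalent

A | B | C | D | φ | ψ
- | - | - | - | - | -
T | T | T | T | T | T
T | T | T | F | T | T
T | T | F | T | T | T
T | T | F | F | T | T
T | F | T | T | F | F
T | F | T | F | F | F
T | F | F | T | T | T
T | F | F | F | T | T
F | T | T | T | T | T
F | T | T | F | T | T
F | T | F | T | T | T
F | T | F | F | T | T
F | F | T | T | T | T
F | F | T | F | F | F
F | F | F | T | T | T
F | F | F | F | F | F
The columns for φ and ψ agree on every row, so they are logically equivalent.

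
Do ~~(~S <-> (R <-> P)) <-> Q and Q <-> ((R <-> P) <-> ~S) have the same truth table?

P  Q  R  S  |  φ  ψ
F  F  F  F  |  F  F
F  F  F  T  |  T  T
F  F  T  F  |  T  T
F  F  T  T  |  F  F
F  T  F  F  |  T  T
F  T  F  T  |  F  F
F  T  T  F  |  F  F
F  T  T  T  |  T  T
T  F  F  F  |  T  T
T  F  F  T  |  F  F
T  F  T  F  |  F  F
T  F  T  T  |  T  T
T  T  F  F  |  F  F
T  T  F  T  |  T  T
T  T  T  F  |  T  T
T  T  T  T  |  F  F
The columns for φ and ψ agree on every row, so they are logically equivalent.

equivalent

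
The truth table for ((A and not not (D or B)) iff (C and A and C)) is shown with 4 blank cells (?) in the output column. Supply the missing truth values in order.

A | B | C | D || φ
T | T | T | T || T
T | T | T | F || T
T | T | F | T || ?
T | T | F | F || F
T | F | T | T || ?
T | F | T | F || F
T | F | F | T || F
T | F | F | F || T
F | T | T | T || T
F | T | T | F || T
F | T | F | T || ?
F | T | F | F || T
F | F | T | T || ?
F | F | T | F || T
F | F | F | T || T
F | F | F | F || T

F, T, T, T

Row A=T, B=T, C=F, D=T: (A and not not (D or B)) = T, (C and A and C) = F, so the formula = F.
Row A=T, B=F, C=T, D=T: (A and not not (D or B)) = T, (C and A and C) = T, so the formula = T.
Row A=F, B=T, C=F, D=T: (A and not not (D or B)) = F, (C and A and C) = F, so the formula = T.
Row A=F, B=F, C=T, D=T: (A and not not (D or B)) = F, (C and A and C) = F, so the formula = T.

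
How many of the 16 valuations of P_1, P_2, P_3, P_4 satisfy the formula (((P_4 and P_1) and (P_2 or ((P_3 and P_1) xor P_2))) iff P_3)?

 P_1    P_2    P_3    P_4   |    φ  
False  False  False  False  |   True
False  False  False   True  |   True
False  False   True  False  |  False
False  False   True   True  |  False
False   True  False  False  |   True
False   True  False   True  |   True
False   True   True  False  |  False
False   True   True   True  |  False
 True  False  False  False  |   True
 True  False  False   True  |   True
 True  False   True  False  |  False
 True  False   True   True  |   True
 True   True  False  False  |   True
 True   True  False   True  |  False
 True   True   True  False  |  False
 True   True   True   True  |   True
The formula is true on 9 of the 16 rows.

9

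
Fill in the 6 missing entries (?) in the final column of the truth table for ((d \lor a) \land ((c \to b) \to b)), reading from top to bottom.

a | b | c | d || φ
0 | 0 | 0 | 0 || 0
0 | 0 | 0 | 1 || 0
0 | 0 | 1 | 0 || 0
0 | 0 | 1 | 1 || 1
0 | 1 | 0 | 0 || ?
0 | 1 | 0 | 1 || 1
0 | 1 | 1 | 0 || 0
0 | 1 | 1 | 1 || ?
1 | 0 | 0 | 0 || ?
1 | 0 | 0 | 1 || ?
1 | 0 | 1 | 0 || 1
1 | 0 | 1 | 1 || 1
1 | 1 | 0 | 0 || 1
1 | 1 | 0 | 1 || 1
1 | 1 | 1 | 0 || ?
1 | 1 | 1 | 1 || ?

Row a=0, b=1, c=0, d=0: (d \lor a) = 0, ((c \to b) \to b) = 1, so the formula = 0.
Row a=0, b=1, c=1, d=1: (d \lor a) = 1, ((c \to b) \to b) = 1, so the formula = 1.
Row a=1, b=0, c=0, d=0: (d \lor a) = 1, ((c \to b) \to b) = 0, so the formula = 0.
Row a=1, b=0, c=0, d=1: (d \lor a) = 1, ((c \to b) \to b) = 0, so the formula = 0.
Row a=1, b=1, c=1, d=0: (d \lor a) = 1, ((c \to b) \to b) = 1, so the formula = 1.
Row a=1, b=1, c=1, d=1: (d \lor a) = 1, ((c \to b) \to b) = 1, so the formula = 1.

0, 1, 0, 0, 1, 1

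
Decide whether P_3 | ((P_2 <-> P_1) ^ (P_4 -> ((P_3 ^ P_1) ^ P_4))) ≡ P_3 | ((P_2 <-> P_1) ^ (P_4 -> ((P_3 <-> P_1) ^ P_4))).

P_1  P_2  P_3  P_4  |  φ  ψ
 T    T    T    T   |  T  T
 T    T    T    F   |  T  T
 T    T    F    T   |  T  F
 T    T    F    F   |  F  F
 T    F    T    T   |  T  T
 T    F    T    F   |  T  T
 T    F    F    T   |  F  T
 T    F    F    F   |  T  T
 F    T    T    T   |  T  T
 F    T    T    F   |  T  T
 F    T    F    T   |  T  F
 F    T    F    F   |  T  T
 F    F    T    T   |  T  T
 F    F    T    F   |  T  T
 F    F    F    T   |  F  T
 F    F    F    F   |  F  F
The columns differ at P_1=T, P_2=T, P_3=F, P_4=T (φ=T, ψ=F), so they are not equivalent.

not equivalent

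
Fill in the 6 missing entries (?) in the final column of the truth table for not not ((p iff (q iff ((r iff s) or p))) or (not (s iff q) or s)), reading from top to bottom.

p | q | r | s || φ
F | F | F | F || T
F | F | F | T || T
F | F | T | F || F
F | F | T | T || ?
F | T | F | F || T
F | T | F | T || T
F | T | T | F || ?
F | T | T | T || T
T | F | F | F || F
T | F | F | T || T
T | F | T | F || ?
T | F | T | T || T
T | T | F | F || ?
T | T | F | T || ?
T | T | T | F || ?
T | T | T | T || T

Row p=F, q=F, r=T, s=T: ((p iff (q iff ((r iff s) or p))) or (not (s iff q) or s)) = T, not ((p iff (q iff ((r iff s) or p))) or (not (s iff q) or s)) = F, so the formula = T.
Row p=F, q=T, r=T, s=F: ((p iff (q iff ((r iff s) or p))) or (not (s iff q) or s)) = T, not ((p iff (q iff ((r iff s) or p))) or (not (s iff q) or s)) = F, so the formula = T.
Row p=T, q=F, r=T, s=F: ((p iff (q iff ((r iff s) or p))) or (not (s iff q) or s)) = F, not ((p iff (q iff ((r iff s) or p))) or (not (s iff q) or s)) = T, so the formula = F.
Row p=T, q=T, r=F, s=F: ((p iff (q iff ((r iff s) or p))) or (not (s iff q) or s)) = T, not ((p iff (q iff ((r iff s) or p))) or (not (s iff q) or s)) = F, so the formula = T.
Row p=T, q=T, r=F, s=T: ((p iff (q iff ((r iff s) or p))) or (not (s iff q) or s)) = T, not ((p iff (q iff ((r iff s) or p))) or (not (s iff q) or s)) = F, so the formula = T.
Row p=T, q=T, r=T, s=F: ((p iff (q iff ((r iff s) or p))) or (not (s iff q) or s)) = T, not ((p iff (q iff ((r iff s) or p))) or (not (s iff q) or s)) = F, so the formula = T.

T, T, F, T, T, T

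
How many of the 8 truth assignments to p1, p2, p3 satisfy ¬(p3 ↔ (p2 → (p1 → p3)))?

p1 | p2 | p3 | (p1 → p3) | (p2 → (p1 → p3)) | (p3 ↔ (p2 → (p1 → p3))) | ¬(p3 ↔ (p2 → (p1 → p3)))
-- | -- | -- | --------- | ---------------- | ----------------------- | ------------------------
T  | T  | T  |     T     |        T         |            T            |            F            
T  | T  | F  |     F     |        F         |            T            |            F            
T  | F  | T  |     T     |        T         |            T            |            F            
T  | F  | F  |     F     |        T         |            F            |            T            
F  | T  | T  |     T     |        T         |            T            |            F            
F  | T  | F  |     T     |        T         |            F            |            T            
F  | F  | T  |     T     |        T         |            T            |            F            
F  | F  | F  |     T     |        T         |            F            |            T            
The formula is true on 3 of the 8 rows.

3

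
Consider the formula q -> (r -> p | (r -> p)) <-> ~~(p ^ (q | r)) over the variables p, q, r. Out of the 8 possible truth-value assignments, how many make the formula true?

3

p  q  r     (r -> p)  (p | (r -> p))  (r -> (p | (r -> p)))  (q -> (r -> (p | (r -> p))))  (q | r)  (p ^ (q | r))  ~(p ^ (q | r))  ~~(p ^ (q | r))  φ
1  1  1        1            1                   1                         1                   1           0              1                0         0
1  1  0        1            1                   1                         1                   1           0              1                0         0
1  0  1        1            1                   1                         1                   1           0              1                0         0
1  0  0        1            1                   1                         1                   0           1              0                1         1
0  1  1        0            0                   0                         0                   1           1              0                1         0
0  1  0        1            1                   1                         1                   1           1              0                1         1
0  0  1        0            0                   0                         1                   1           1              0                1         1
0  0  0        1            1                   1                         1                   0           0              1                0         0
The formula is true on 3 of the 8 rows.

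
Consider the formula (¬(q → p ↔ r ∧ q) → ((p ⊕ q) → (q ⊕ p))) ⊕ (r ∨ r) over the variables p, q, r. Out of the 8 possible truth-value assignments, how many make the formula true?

4

p | q | r | (q → p) | (r ∧ q) | ((q → p) ↔ (r ∧ q)) | ¬((q → p) ↔ (r ∧ q)) | (p ⊕ q) | (q ⊕ p) | ((p ⊕ q) → (q ⊕ p)) | (r ∨ r) | φ
- | - | - | ------- | ------- | ------------------- | -------------------- | ------- | ------- | ------------------- | ------- | -
F | F | F |    T    |    F    |          F          |          T           |    F    |    F    |          T          |    F    | T
F | F | T |    T    |    F    |          F          |          T           |    F    |    F    |          T          |    T    | F
F | T | F |    F    |    F    |          T          |          F           |    T    |    T    |          T          |    F    | T
F | T | T |    F    |    T    |          F          |          T           |    T    |    T    |          T          |    T    | F
T | F | F |    T    |    F    |          F          |          T           |    T    |    T    |          T          |    F    | T
T | F | T |    T    |    F    |          F          |          T           |    T    |    T    |          T          |    T    | F
T | T | F |    T    |    F    |          F          |          T           |    F    |    F    |          T          |    F    | T
T | T | T |    T    |    T    |          T          |          F           |    F    |    F    |          T          |    T    | F
The formula is true on 4 of the 8 rows.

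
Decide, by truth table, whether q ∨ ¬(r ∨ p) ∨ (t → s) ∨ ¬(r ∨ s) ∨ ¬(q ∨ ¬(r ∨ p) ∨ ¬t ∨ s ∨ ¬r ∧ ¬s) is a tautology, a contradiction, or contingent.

tautology

p | q | r | s | t | φ
- | - | - | - | - | -
T | T | T | T | T | T
T | T | T | T | F | T
T | T | T | F | T | T
T | T | T | F | F | T
T | T | F | T | T | T
T | T | F | T | F | T
T | T | F | F | T | T
T | T | F | F | F | T
T | F | T | T | T | T
T | F | T | T | F | T
T | F | T | F | T | T
T | F | T | F | F | T
T | F | F | T | T | T
T | F | F | T | F | T
T | F | F | F | T | T
T | F | F | F | F | T
F | T | T | T | T | T
F | T | T | T | F | T
F | T | T | F | T | T
F | T | T | F | F | T
F | T | F | T | T | T
F | T | F | T | F | T
F | T | F | F | T | T
F | T | F | F | F | T
F | F | T | T | T | T
F | F | T | T | F | T
F | F | T | F | T | T
F | F | T | F | F | T
F | F | F | T | T | T
F | F | F | T | F | T
F | F | F | F | T | T
F | F | F | F | F | T
Every row is T, so the formula is a tautology.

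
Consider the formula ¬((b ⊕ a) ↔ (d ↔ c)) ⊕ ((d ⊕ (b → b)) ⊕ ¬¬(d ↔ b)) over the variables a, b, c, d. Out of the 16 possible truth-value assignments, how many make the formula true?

  a   |   b   |   c   |   d   || (b ⊕ a) | (d ↔ c) | ((b ⊕ a) ↔ (d ↔ c)) | ¬((b ⊕ a) ↔ (d ↔ c)) | (b → b) | (d ⊕ (b → b)) | (d ↔ b) | ¬(d ↔ b) | ¬¬(d ↔ b) | ((d ⊕ (b → b)) ⊕ ¬¬(d ↔ b)) |   φ  
 True |  True |  True |  True ||  False  |   True  |        False        |         True         |   True  |     False     |   True  |  False   |    True   |             True            | False
 True |  True |  True | False ||  False  |  False  |         True        |        False         |   True  |      True     |  False  |   True   |   False   |             True            |  True
 True |  True | False |  True ||  False  |  False  |         True        |        False         |   True  |     False     |   True  |  False   |    True   |             True            |  True
 True |  True | False | False ||  False  |   True  |        False        |         True         |   True  |      True     |  False  |   True   |   False   |             True            | False
 True | False |  True |  True ||   True  |   True  |         True        |        False         |   True  |     False     |  False  |   True   |   False   |            False            | False
 True | False |  True | False ||   True  |  False  |        False        |         True         |   True  |      True     |   True  |  False   |    True   |            False            |  True
 True | False | False |  True ||   True  |  False  |        False        |         True         |   True  |     False     |  False  |   True   |   False   |            False            |  True
 True | False | False | False ||   True  |   True  |         True        |        False         |   True  |      True     |   True  |  False   |    True   |            False            | False
False |  True |  True |  True ||   True  |   True  |         True        |        False         |   True  |     False     |   True  |  False   |    True   |             True            |  True
False |  True |  True | False ||   True  |  False  |        False        |         True         |   True  |      True     |  False  |   True   |   False   |             True            | False
False |  True | False |  True ||   True  |  False  |        False        |         True         |   True  |     False     |   True  |  False   |    True   |             True            | False
False |  True | False | False ||   True  |   True  |         True        |        False         |   True  |      True     |  False  |   True   |   False   |             True            |  True
False | False |  True |  True ||  False  |   True  |        False        |         True         |   True  |     False     |  False  |   True   |   False   |            False            |  True
False | False |  True | False ||  False  |  False  |         True        |        False         |   True  |      True     |   True  |  False   |    True   |            False            | False
False | False | False |  True ||  False  |  False  |         True        |        False         |   True  |     False     |  False  |   True   |   False   |            False            | False
False | False | False | False ||  False  |   True  |        False        |         True         |   True  |      True     |   True  |  False   |    True   |            False            |  True
The formula is true on 8 of the 16 rows.

8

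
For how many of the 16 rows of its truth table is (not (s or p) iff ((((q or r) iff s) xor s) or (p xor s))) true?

p | q | r | s || (s or p) | not (s or p) | (q or r) | ((q or r) iff s) | (((q or r) iff s) xor s) | (p xor s) | φ
T | T | T | T ||    T     |      F       |    T     |        T         |            F             |     F     | T
T | T | T | F ||    T     |      F       |    T     |        F         |            F             |     T     | F
T | T | F | T ||    T     |      F       |    T     |        T         |            F             |     F     | T
T | T | F | F ||    T     |      F       |    T     |        F         |            F             |     T     | F
T | F | T | T ||    T     |      F       |    T     |        T         |            F             |     F     | T
T | F | T | F ||    T     |      F       |    T     |        F         |            F             |     T     | F
T | F | F | T ||    T     |      F       |    F     |        F         |            T             |     F     | F
T | F | F | F ||    T     |      F       |    F     |        T         |            T             |     T     | F
F | T | T | T ||    T     |      F       |    T     |        T         |            F             |     T     | F
F | T | T | F ||    F     |      T       |    T     |        F         |            F             |     F     | F
F | T | F | T ||    T     |      F       |    T     |        T         |            F             |     T     | F
F | T | F | F ||    F     |      T       |    T     |        F         |            F             |     F     | F
F | F | T | T ||    T     |      F       |    T     |        T         |            F             |     T     | F
F | F | T | F ||    F     |      T       |    T     |        F         |            F             |     F     | F
F | F | F | T ||    T     |      F       |    F     |        F         |            T             |     T     | F
F | F | F | F ||    F     |      T       |    F     |        T         |            T             |     F     | T
The formula is true on 4 of the 16 rows.

4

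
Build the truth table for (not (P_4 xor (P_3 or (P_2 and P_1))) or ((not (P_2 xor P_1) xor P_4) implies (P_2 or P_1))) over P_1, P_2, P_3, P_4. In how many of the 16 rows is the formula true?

15

 P_1  |  P_2  |  P_3  |  P_4  || (P_2 and P_1) | (P_3 or (P_2 and P_1)) | (P_2 xor P_1) | not (P_2 xor P_1) | (not (P_2 xor P_1) xor P_4) | (P_2 or P_1) |   φ  
 True |  True |  True |  True ||      True     |          True          |     False     |        True       |            False            |     True     |  True
 True |  True |  True | False ||      True     |          True          |     False     |        True       |             True            |     True     |  True
 True |  True | False |  True ||      True     |          True          |     False     |        True       |            False            |     True     |  True
 True |  True | False | False ||      True     |          True          |     False     |        True       |             True            |     True     |  True
 True | False |  True |  True ||     False     |          True          |      True     |       False       |             True            |     True     |  True
 True | False |  True | False ||     False     |          True          |      True     |       False       |            False            |     True     |  True
 True | False | False |  True ||     False     |         False          |      True     |       False       |             True            |     True     |  True
 True | False | False | False ||     False     |         False          |      True     |       False       |            False            |     True     |  True
False |  True |  True |  True ||     False     |          True          |      True     |       False       |             True            |     True     |  True
False |  True |  True | False ||     False     |          True          |      True     |       False       |            False            |     True     |  True
False |  True | False |  True ||     False     |         False          |      True     |       False       |             True            |     True     |  True
False |  True | False | False ||     False     |         False          |      True     |       False       |            False            |     True     |  True
False | False |  True |  True ||     False     |          True          |     False     |        True       |            False            |    False     |  True
False | False |  True | False ||     False     |          True          |     False     |        True       |             True            |    False     | False
False | False | False |  True ||     False     |         False          |     False     |        True       |            False            |    False     |  True
False | False | False | False ||     False     |         False          |     False     |        True       |             True            |    False     |  True
The formula is true on 15 of the 16 rows.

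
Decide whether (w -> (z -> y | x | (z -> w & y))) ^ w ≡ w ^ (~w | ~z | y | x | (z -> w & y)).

equivalent

  x   |   y   |   z   |   w   ||   φ   |   ψ  
 True |  True |  True |  True || False | False
 True |  True |  True | False ||  True |  True
 True |  True | False |  True || False | False
 True |  True | False | False ||  True |  True
 True | False |  True |  True || False | False
 True | False |  True | False ||  True |  True
 True | False | False |  True || False | False
 True | False | False | False ||  True |  True
False |  True |  True |  True || False | False
False |  True |  True | False ||  True |  True
False |  True | False |  True || False | False
False |  True | False | False ||  True |  True
False | False |  True |  True ||  True |  True
False | False |  True | False ||  True |  True
False | False | False |  True || False | False
False | False | False | False ||  True |  True
The columns for φ and ψ agree on every row, so they are logically equivalent.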